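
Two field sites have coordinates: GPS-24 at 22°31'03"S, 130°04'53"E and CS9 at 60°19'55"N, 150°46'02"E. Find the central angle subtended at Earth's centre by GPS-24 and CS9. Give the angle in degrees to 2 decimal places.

84.55°

GPS-24: φ = -22.51750°, λ = +130.08139°
CS9: φ = +60.33194°, λ = +150.76722°
Δφ = 82.8494°,  Δλ = 20.6858°
a = sin²(Δφ/2) + cos φ₁ cos φ₂ sin²(Δλ/2) = 0.452500
c = 2·arcsin(√a) = 1.475653 rad = 84.5487°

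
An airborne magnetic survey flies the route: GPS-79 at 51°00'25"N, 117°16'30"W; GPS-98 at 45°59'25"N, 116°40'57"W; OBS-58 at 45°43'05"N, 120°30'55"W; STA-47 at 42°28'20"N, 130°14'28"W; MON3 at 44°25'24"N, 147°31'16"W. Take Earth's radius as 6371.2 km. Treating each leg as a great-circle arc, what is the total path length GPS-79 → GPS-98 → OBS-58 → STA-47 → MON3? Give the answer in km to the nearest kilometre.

GPS-79: φ = +51.00694°, λ = -117.27500°
GPS-98: φ = +45.99028°, λ = -116.68250°
OBS-58: φ = +45.71806°, λ = -120.51528°
STA-47: φ = +42.47222°, λ = -130.24111°
MON3: φ = +44.42333°, λ = -147.52111°
GPS-79→GPS-98: c = 0.087824 rad, d = 559.55 km
GPS-98→OBS-58: c = 0.046828 rad, d = 298.35 km
OBS-58→STA-47: c = 0.134309 rad, d = 855.71 km
STA-47→MON3: c = 0.221161 rad, d = 1409.06 km
Total = 559.55 + 298.35 + 855.71 + 1409.06 = 3122.67 km

3123 km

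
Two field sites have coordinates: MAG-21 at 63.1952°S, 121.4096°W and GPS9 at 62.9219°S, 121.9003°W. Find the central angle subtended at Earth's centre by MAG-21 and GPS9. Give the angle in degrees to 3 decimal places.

0.352°

Δφ = 0.2733°,  Δλ = -0.4907°
a = sin²(Δφ/2) + cos φ₁ cos φ₂ sin²(Δλ/2) = 0.000009
c = 2·arcsin(√a) = 0.006149 rad = 0.3523°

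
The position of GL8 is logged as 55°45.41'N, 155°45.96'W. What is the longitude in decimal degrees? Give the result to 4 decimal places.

155.7660°W

155° + 45.96′/60 = 155 + 0.76600 = 155.7660°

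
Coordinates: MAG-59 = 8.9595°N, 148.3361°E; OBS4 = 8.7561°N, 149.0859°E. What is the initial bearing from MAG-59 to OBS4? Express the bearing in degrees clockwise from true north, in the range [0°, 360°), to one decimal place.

105.3°

Δλ = 0.7498°
y = sin Δλ · cos φ₂ = 0.012934
x = cos φ₁ sin φ₂ − sin φ₁ cos φ₂ cos Δλ = -0.003537
θ = atan2(y, x) = 105.2942° → 105.2942° (mod 360°)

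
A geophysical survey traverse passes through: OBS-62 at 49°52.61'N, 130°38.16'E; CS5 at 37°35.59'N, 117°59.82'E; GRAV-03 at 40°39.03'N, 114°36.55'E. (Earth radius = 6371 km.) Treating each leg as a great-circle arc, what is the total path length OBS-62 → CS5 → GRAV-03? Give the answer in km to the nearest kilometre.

OBS-62: φ = +49.87683°, λ = +130.63600°
CS5: φ = +37.59317°, λ = +117.99700°
GRAV-03: φ = +40.65050°, λ = +114.60917°
OBS-62→CS5: c = 0.266370 rad, d = 1697.04 km
CS5→GRAV-03: c = 0.070356 rad, d = 448.24 km
Total = 1697.04 + 448.24 = 2145.28 km

2145 km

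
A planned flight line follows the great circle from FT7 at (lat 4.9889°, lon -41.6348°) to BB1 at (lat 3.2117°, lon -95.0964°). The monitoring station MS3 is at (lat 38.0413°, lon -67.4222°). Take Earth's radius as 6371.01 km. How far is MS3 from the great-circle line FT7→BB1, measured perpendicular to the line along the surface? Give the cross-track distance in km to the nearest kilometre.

3714 km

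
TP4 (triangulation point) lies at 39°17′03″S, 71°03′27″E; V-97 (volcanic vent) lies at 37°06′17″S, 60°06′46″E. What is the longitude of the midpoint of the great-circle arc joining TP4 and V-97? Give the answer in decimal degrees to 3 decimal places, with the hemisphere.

65.503°E

TP4: φ = -39.28417°, λ = +71.05750°
V-97: φ = -37.10472°, λ = +60.11278°
Bx = cos φ₂ cos Δλ = 0.783028,  By = cos φ₂ sin Δλ = -0.151421
φₘ = atan2(sin φ₁ + sin φ₂, √((cos φ₁ + Bx)² + By²)) = -38.32167°
λₘ = λ₁ + atan2(By, cos φ₁ + Bx) = 65.50299°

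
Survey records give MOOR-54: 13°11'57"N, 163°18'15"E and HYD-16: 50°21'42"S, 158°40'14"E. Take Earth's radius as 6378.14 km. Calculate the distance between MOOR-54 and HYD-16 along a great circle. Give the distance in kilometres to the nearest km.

7090 km

MOOR-54: φ = +13.19917°, λ = +163.30417°
HYD-16: φ = -50.36167°, λ = +158.67056°
Δφ = -63.5608°,  Δλ = -4.6336°
a = sin²(Δφ/2) + cos φ₁ cos φ₂ sin²(Δλ/2) = 0.278391
c = 2·arcsin(√a) = 1.111612 rad = 63.6907°
d = R·c = 6378.14 × 1.111612 = 7090.0 km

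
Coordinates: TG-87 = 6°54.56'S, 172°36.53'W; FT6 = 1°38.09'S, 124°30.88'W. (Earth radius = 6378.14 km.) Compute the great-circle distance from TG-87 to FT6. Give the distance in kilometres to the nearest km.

TG-87: φ = -6.90933°, λ = -172.60883°
FT6: φ = -1.63483°, λ = -124.51467°
Δφ = 5.2745°,  Δλ = 48.0942°
a = sin²(Δφ/2) + cos φ₁ cos φ₂ sin²(Δλ/2) = 0.166890
c = 2·arcsin(√a) = 0.841668 rad = 48.2240°
d = R·c = 6378.14 × 0.841668 = 5368.3 km

5368 km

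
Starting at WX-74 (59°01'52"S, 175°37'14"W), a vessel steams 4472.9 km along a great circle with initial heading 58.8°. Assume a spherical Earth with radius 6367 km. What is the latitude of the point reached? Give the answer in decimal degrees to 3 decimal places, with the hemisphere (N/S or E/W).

28.828°S

WX-74: φ = -59.03111°, λ = -175.62056°
δ = d/R = 4472.9/6367 = 0.702513 rad
φ₂ = arcsin(sin φ₁ cos δ + cos φ₁ sin δ cos θ)
   = arcsin(-0.85745·0.76322 + 0.51457·0.64614·0.51803) = -28.82822°
λ₂ = λ₁ + atan2(sin θ sin δ cos φ₁, cos δ − sin φ₁ sin φ₂) = -136.50645°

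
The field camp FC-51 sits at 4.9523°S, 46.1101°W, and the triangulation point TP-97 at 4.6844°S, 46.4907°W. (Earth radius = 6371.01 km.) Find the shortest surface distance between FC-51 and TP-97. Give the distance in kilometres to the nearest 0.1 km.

51.6 km

Δφ = 0.2679°,  Δλ = -0.3806°
a = sin²(Δφ/2) + cos φ₁ cos φ₂ sin²(Δλ/2) = 0.000016
c = 2·arcsin(√a) = 0.008104 rad = 0.4643°
d = R·c = 6371.01 × 0.008104 = 51.6 km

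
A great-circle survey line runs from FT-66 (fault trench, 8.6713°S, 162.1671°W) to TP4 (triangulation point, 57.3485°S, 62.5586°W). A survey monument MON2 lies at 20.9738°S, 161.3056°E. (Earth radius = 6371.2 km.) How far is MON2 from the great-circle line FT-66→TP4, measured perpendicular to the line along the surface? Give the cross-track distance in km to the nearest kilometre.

δ₁₃ = central angle FT-66→MON2 = 0.650600 rad  (haversine)
θ₁₃ = bearing FT-66→MON2 = 246.581°,  θ₁₂ = bearing FT-66→TP4 = 147.836°
dₓₜ = R·arcsin(sin δ₁₃ · sin(θ₁₃ − θ₁₂)) = 6371.2·arcsin(0.60566·sin(98.745°)) = 4088.921 km
|dₓₜ| = 4088.921 km

4089 km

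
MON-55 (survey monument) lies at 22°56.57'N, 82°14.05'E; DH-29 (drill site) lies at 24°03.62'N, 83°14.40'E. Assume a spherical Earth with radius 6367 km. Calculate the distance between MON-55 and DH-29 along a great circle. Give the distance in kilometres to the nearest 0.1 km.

161.0 km

MON-55: φ = +22.94283°, λ = +82.23417°
DH-29: φ = +24.06033°, λ = +83.24000°
Δφ = 1.1175°,  Δλ = 1.0058°
a = sin²(Δφ/2) + cos φ₁ cos φ₂ sin²(Δλ/2) = 0.000160
c = 2·arcsin(√a) = 0.025290 rad = 1.4490°
d = R·c = 6367 × 0.025290 = 161.0 km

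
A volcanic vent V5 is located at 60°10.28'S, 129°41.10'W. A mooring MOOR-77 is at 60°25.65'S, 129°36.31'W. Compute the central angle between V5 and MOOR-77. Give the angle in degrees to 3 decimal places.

V5: φ = -60.17133°, λ = -129.68500°
MOOR-77: φ = -60.42750°, λ = -129.60517°
Δφ = -0.2562°,  Δλ = 0.0798°
a = sin²(Δφ/2) + cos φ₁ cos φ₂ sin²(Δλ/2) = 0.000005
c = 2·arcsin(√a) = 0.004524 rad = 0.2592°

0.259°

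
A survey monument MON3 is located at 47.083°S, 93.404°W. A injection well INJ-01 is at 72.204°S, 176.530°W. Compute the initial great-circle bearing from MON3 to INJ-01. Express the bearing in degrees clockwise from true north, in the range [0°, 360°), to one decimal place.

Δλ = -83.1260°
y = sin Δλ · cos φ₂ = -0.303432
x = cos φ₁ sin φ₂ − sin φ₁ cos φ₂ cos Δλ = -0.621567
θ = atan2(y, x) = -153.9796° → 206.0204° (mod 360°)

206.0°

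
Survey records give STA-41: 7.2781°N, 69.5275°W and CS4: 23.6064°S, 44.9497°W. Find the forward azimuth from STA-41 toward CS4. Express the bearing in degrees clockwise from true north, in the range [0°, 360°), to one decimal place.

Δλ = 24.5778°
y = sin Δλ · cos φ₂ = 0.381123
x = cos φ₁ sin φ₂ − sin φ₁ cos φ₂ cos Δλ = -0.502792
θ = atan2(y, x) = 142.8374° → 142.8374° (mod 360°)

142.8°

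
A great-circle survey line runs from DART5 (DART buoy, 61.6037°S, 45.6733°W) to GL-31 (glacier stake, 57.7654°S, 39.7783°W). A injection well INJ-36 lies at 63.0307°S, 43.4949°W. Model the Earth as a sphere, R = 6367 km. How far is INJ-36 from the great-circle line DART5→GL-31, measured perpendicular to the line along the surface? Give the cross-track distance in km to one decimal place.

187.5 km

δ₁₃ = central angle DART5→INJ-36 = 0.030530 rad  (haversine)
θ₁₃ = bearing DART5→INJ-36 = 145.616°,  θ₁₂ = bearing DART5→GL-31 = 40.360°
dₓₜ = R·arcsin(sin δ₁₃ · sin(θ₁₃ − θ₁₂)) = 6367·arcsin(0.03053·sin(105.256°)) = 187.531 km
|dₓₜ| = 187.531 km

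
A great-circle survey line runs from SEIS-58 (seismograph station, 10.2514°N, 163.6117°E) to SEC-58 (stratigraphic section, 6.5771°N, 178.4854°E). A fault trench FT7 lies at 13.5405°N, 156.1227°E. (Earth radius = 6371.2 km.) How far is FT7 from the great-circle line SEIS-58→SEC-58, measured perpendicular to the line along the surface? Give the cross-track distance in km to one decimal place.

δ₁₃ = central angle SEIS-58→FT7 = 0.140171 rad  (haversine)
θ₁₃ = bearing SEIS-58→FT7 = 294.912°,  θ₁₂ = bearing SEIS-58→SEC-58 = 102.848°
dₓₜ = R·arcsin(sin δ₁₃ · sin(θ₁₃ − θ₁₂)) = 6371.2·arcsin(0.13971·sin(192.063°)) = -186.060 km
|dₓₜ| = 186.060 km

186.1 km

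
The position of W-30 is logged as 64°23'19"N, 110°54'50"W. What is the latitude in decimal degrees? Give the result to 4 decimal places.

64° + 23′/60 + 19″/3600 = 64 + 0.38333 + 0.00528 = 64.3886°

64.3886°N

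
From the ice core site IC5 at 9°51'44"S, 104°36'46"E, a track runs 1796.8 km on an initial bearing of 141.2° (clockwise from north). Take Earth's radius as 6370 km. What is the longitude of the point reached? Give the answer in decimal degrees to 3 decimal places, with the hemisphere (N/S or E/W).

115.473°E

IC5: φ = -9.86222°, λ = +104.61278°
δ = d/R = 1796.8/6370 = 0.282072 rad
φ₂ = arcsin(sin φ₁ cos δ + cos φ₁ sin δ cos θ)
   = arcsin(-0.17128·0.96048 + 0.98522·0.27835·-0.77934) = -22.22416°
λ₂ = λ₁ + atan2(sin θ sin δ cos φ₁, cos δ − sin φ₁ sin φ₂) = 115.47277°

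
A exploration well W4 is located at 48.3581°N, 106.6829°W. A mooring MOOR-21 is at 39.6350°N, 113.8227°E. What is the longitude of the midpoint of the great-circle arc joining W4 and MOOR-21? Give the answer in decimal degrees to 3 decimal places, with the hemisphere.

Bx = cos φ₂ cos Δλ = -0.585558,  By = cos φ₂ sin Δλ = -0.500213
φₘ = atan2(sin φ₁ + sin φ₂, √((cos φ₁ + Bx)² + By²)) = 69.91877°
λₘ = λ₁ + atan2(By, cos φ₁ + Bx) = 172.28237°

172.282°E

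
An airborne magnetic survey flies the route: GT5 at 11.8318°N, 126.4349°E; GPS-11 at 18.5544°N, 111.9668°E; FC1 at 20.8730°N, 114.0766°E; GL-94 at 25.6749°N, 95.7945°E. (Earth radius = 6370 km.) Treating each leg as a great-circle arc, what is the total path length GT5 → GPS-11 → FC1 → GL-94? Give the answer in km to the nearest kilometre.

GT5→GPS-11: c = 0.270271 rad, d = 1721.63 km
GPS-11→FC1: c = 0.053282 rad, d = 339.41 km
FC1→GL-94: c = 0.304547 rad, d = 1939.96 km
Total = 1721.63 + 339.41 + 1939.96 = 4001.00 km

4001 km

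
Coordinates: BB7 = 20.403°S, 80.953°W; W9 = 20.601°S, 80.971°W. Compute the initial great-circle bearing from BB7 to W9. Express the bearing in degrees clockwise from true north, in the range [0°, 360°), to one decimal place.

Δλ = -0.0180°
y = sin Δλ · cos φ₂ = -0.000294
x = cos φ₁ sin φ₂ − sin φ₁ cos φ₂ cos Δλ = -0.003456
θ = atan2(y, x) = -175.1361° → 184.8639° (mod 360°)

184.9°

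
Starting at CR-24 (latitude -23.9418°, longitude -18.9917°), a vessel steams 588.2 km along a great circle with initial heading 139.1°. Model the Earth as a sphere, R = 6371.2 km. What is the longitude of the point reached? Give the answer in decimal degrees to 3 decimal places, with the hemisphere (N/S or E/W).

15.076°W

δ = d/R = 588.2/6371.2 = 0.092322 rad
φ₂ = arcsin(sin φ₁ cos δ + cos φ₁ sin δ cos θ)
   = arcsin(-0.40581·0.99574 + 0.91396·0.09219·-0.75585) = -27.88946°
λ₂ = λ₁ + atan2(sin θ sin δ cos φ₁, cos δ − sin φ₁ sin φ₂) = -15.07575°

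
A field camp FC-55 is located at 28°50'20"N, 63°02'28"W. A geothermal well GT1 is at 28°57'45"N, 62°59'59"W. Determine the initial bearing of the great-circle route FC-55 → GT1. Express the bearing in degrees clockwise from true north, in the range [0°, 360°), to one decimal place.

FC-55: φ = +28.83889°, λ = -63.04111°
GT1: φ = +28.96250°, λ = -62.99972°
Δλ = 0.0414°
y = sin Δλ · cos φ₂ = 0.000632
x = cos φ₁ sin φ₂ − sin φ₁ cos φ₂ cos Δλ = 0.002158
θ = atan2(y, x) = 16.3275° → 16.3275° (mod 360°)

16.3°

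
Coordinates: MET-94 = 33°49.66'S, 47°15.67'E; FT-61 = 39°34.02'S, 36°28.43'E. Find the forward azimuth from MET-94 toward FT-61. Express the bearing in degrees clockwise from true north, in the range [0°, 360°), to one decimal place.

MET-94: φ = -33.82767°, λ = +47.26117°
FT-61: φ = -39.56700°, λ = +36.47383°
Δλ = -10.7873°
y = sin Δλ · cos φ₂ = -0.144281
x = cos φ₁ sin φ₂ − sin φ₁ cos φ₂ cos Δλ = -0.107586
θ = atan2(y, x) = -126.7109° → 233.2891° (mod 360°)

233.3°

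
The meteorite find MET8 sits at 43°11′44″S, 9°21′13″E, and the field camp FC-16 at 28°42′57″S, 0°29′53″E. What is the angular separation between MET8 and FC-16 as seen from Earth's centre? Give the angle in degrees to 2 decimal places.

MET8: φ = -43.19556°, λ = +9.35361°
FC-16: φ = -28.71583°, λ = +0.49806°
Δφ = 14.4797°,  Δλ = -8.8556°
a = sin²(Δφ/2) + cos φ₁ cos φ₂ sin²(Δλ/2) = 0.019693
c = 2·arcsin(√a) = 0.281590 rad = 16.1339°

16.13°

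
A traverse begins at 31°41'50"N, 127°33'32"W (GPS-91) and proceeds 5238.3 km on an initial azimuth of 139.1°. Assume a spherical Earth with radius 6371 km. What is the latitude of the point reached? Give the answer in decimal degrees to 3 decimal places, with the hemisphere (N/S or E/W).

GPS-91: φ = +31.69722°, λ = -127.55889°
δ = d/R = 5238.3/6371 = 0.822210 rad
φ₂ = arcsin(sin φ₁ cos δ + cos φ₁ sin δ cos θ)
   = arcsin(0.52543·0.68060 + 0.85084·0.73265·-0.75585) = -6.52082°
λ₂ = λ₁ + atan2(sin θ sin δ cos φ₁, cos δ − sin φ₁ sin φ₂) = -98.68911°

6.521°S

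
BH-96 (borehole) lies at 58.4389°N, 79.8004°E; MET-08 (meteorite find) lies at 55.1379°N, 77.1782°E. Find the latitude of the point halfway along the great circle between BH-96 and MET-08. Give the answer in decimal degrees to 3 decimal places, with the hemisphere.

56.795°N

Bx = cos φ₂ cos Δλ = 0.571005,  By = cos φ₂ sin Δλ = -0.026151
φₘ = atan2(sin φ₁ + sin φ₂, √((cos φ₁ + Bx)² + By²)) = 56.79526°
λₘ = λ₁ + atan2(By, cos φ₁ + Bx) = 78.43158°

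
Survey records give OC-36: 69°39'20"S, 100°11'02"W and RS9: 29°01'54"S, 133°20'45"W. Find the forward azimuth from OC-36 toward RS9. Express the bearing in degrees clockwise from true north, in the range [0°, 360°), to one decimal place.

317.3°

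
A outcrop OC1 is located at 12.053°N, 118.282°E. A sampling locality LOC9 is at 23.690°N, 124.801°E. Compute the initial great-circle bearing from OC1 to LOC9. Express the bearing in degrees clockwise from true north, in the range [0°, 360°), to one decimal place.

27.1°

Δλ = 6.5190°
y = sin Δλ · cos φ₂ = 0.103966
x = cos φ₁ sin φ₂ − sin φ₁ cos φ₂ cos Δλ = 0.202947
θ = atan2(y, x) = 27.1252° → 27.1252° (mod 360°)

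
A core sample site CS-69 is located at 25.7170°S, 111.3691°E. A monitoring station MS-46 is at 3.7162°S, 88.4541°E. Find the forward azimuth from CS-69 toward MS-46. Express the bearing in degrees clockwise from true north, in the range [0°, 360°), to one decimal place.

311.2°

Δλ = -22.9150°
y = sin Δλ · cos φ₂ = -0.388546
x = cos φ₁ sin φ₂ − sin φ₁ cos φ₂ cos Δλ = 0.340448
θ = atan2(y, x) = -48.7749° → 311.2251° (mod 360°)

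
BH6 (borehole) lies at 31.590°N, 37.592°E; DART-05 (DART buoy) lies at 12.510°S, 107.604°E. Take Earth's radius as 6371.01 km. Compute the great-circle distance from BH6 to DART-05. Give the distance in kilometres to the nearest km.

8914 km

Δφ = -44.1000°,  Δλ = 70.0120°
a = sin²(Δφ/2) + cos φ₁ cos φ₂ sin²(Δλ/2) = 0.414605
c = 2·arcsin(√a) = 1.399165 rad = 80.1662°
d = R·c = 6371.01 × 1.399165 = 8914.1 km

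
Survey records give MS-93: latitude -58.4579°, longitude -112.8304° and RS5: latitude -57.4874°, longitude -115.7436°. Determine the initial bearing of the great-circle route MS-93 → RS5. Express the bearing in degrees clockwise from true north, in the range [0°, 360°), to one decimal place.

Δλ = -2.9132°
y = sin Δλ · cos φ₂ = -0.027317
x = cos φ₁ sin φ₂ − sin φ₁ cos φ₂ cos Δλ = 0.016346
θ = atan2(y, x) = -59.1047° → 300.8953° (mod 360°)

300.9°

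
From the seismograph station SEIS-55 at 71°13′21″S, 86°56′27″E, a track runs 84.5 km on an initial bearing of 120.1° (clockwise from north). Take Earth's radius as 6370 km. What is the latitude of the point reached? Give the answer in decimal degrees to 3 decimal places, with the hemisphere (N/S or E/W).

SEIS-55: φ = -71.22250°, λ = +86.94083°
δ = d/R = 84.5/6370 = 0.013265 rad
φ₂ = arcsin(sin φ₁ cos δ + cos φ₁ sin δ cos θ)
   = arcsin(-0.94678·0.99991 + 0.32189·0.01326·-0.50151) = -71.59235°
λ₂ = λ₁ + atan2(sin θ sin δ cos φ₁, cos δ − sin φ₁ sin φ₂) = 89.02358°

71.592°S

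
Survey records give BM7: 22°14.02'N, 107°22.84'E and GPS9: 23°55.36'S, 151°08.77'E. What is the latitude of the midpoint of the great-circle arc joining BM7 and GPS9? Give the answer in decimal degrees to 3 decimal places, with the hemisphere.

0.910°S

BM7: φ = +22.23367°, λ = +107.38067°
GPS9: φ = -23.92267°, λ = +151.14617°
Bx = cos φ₂ cos Δλ = 0.660137,  By = cos φ₂ sin Δλ = 0.632286
φₘ = atan2(sin φ₁ + sin φ₂, √((cos φ₁ + Bx)² + By²)) = -0.91006°
λₘ = λ₁ + atan2(By, cos φ₁ + Bx) = 129.11888°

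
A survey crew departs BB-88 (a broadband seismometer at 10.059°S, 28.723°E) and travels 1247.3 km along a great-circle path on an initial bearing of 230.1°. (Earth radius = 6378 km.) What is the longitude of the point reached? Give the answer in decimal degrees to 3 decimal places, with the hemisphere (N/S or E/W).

δ = d/R = 1247.3/6378 = 0.195563 rad
φ₂ = arcsin(sin φ₁ cos δ + cos φ₁ sin δ cos θ)
   = arcsin(-0.17466·0.98094 + 0.98463·0.19432·-0.64145) = -17.10133°
λ₂ = λ₁ + atan2(sin θ sin δ cos φ₁, cos δ − sin φ₁ sin φ₂) = 19.74991°

19.750°E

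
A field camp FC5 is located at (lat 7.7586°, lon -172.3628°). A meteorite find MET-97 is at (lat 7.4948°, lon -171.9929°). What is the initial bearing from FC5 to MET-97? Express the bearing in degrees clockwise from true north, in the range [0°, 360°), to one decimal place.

Δλ = 0.3699°
y = sin Δλ · cos φ₂ = 0.006401
x = cos φ₁ sin φ₂ − sin φ₁ cos φ₂ cos Δλ = -0.004601
θ = atan2(y, x) = 125.7115° → 125.7115° (mod 360°)

125.7°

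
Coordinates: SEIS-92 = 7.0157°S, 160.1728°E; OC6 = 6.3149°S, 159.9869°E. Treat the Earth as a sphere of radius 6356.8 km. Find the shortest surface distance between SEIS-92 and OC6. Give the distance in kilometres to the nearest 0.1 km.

80.4 km

Δφ = 0.7008°,  Δλ = -0.1859°
a = sin²(Δφ/2) + cos φ₁ cos φ₂ sin²(Δλ/2) = 0.000040
c = 2·arcsin(√a) = 0.012649 rad = 0.7247°
d = R·c = 6356.8 × 0.012649 = 80.4 km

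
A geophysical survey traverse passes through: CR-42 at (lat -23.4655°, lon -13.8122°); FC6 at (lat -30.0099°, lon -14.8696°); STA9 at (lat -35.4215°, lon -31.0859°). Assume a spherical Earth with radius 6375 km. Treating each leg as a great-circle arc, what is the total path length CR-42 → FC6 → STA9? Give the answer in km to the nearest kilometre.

CR-42→FC6: c = 0.115402 rad, d = 735.69 km
FC6→STA9: c = 0.255775 rad, d = 1630.56 km
Total = 735.69 + 1630.56 = 2366.25 km

2366 km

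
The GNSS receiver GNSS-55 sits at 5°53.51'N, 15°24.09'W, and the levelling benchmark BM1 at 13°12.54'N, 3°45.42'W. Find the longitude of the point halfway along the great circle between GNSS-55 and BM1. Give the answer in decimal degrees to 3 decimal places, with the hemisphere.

GNSS-55: φ = +5.89183°, λ = -15.40150°
BM1: φ = +13.20900°, λ = -3.75700°
Bx = cos φ₂ cos Δλ = 0.953506,  By = cos φ₂ sin Δλ = 0.196499
φₘ = atan2(sin φ₁ + sin φ₂, √((cos φ₁ + Bx)² + By²)) = 9.59901°
λₘ = λ₁ + atan2(By, cos φ₁ + Bx) = -9.64210°

9.642°W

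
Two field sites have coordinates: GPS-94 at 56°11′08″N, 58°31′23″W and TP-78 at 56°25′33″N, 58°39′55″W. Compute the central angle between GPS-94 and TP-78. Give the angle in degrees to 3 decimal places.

0.253°

GPS-94: φ = +56.18556°, λ = -58.52306°
TP-78: φ = +56.42583°, λ = -58.66528°
Δφ = 0.2403°,  Δλ = -0.1422°
a = sin²(Δφ/2) + cos φ₁ cos φ₂ sin²(Δλ/2) = 0.000005
c = 2·arcsin(√a) = 0.004414 rad = 0.2529°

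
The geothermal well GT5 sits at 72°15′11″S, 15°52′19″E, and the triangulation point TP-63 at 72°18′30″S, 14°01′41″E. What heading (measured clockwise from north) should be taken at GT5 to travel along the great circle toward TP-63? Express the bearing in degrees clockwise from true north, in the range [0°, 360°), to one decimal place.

263.5°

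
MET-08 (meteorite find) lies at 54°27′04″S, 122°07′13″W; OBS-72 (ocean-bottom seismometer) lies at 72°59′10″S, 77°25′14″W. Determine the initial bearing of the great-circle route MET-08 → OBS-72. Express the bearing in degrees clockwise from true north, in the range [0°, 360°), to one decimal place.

152.0°

MET-08: φ = -54.45111°, λ = -122.12028°
OBS-72: φ = -72.98611°, λ = -77.42056°
Δλ = 44.6997°
y = sin Δλ · cos φ₂ = 0.205815
x = cos φ₁ sin φ₂ − sin φ₁ cos φ₂ cos Δλ = -0.386732
θ = atan2(y, x) = 151.9786° → 151.9786° (mod 360°)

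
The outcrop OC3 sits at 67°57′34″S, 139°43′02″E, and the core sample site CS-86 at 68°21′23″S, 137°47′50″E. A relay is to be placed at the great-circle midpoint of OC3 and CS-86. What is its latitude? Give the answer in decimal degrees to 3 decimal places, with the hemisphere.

68.161°S

OC3: φ = -67.95944°, λ = +139.71722°
CS-86: φ = -68.35639°, λ = +137.79722°
Bx = cos φ₂ cos Δλ = 0.368625,  By = cos φ₂ sin Δλ = -0.012357
φₘ = atan2(sin φ₁ + sin φ₂, √((cos φ₁ + Bx)² + By²)) = -68.16069°
λₘ = λ₁ + atan2(By, cos φ₁ + Bx) = 138.76552°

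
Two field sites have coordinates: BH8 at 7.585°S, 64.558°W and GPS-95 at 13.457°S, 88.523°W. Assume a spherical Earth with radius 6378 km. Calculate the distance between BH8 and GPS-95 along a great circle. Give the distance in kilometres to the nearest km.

Δφ = -5.8720°,  Δλ = -23.9650°
a = sin²(Δφ/2) + cos φ₁ cos φ₂ sin²(Δλ/2) = 0.044176
c = 2·arcsin(√a) = 0.423522 rad = 24.2660°
d = R·c = 6378 × 0.423522 = 2701.2 km

2701 km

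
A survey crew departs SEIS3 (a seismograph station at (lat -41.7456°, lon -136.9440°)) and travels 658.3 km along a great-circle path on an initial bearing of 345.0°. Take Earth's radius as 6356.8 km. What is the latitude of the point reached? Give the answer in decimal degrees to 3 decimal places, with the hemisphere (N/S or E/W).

35.998°S

δ = d/R = 658.3/6356.8 = 0.103558 rad
φ₂ = arcsin(sin φ₁ cos δ + cos φ₁ sin δ cos θ)
   = arcsin(-0.66582·0.99464 + 0.74611·0.10337·0.96593) = -35.99804°
λ₂ = λ₁ + atan2(sin θ sin δ cos φ₁, cos δ − sin φ₁ sin φ₂) = -138.83913°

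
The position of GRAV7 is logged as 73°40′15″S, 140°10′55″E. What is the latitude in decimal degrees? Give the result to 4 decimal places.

73.6708°S

73° + 40′/60 + 15″/3600 = 73 + 0.66667 + 0.00417 = 73.6708°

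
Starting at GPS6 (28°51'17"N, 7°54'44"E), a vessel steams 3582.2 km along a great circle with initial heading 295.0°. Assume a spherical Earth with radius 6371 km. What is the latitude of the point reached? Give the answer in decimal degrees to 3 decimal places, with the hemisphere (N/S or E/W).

37.274°N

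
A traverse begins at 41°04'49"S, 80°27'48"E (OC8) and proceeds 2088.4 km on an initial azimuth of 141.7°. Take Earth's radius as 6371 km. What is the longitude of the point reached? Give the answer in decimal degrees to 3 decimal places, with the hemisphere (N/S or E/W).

100.484°E

OC8: φ = -41.08028°, λ = +80.46333°
δ = d/R = 2088.4/6371 = 0.327798 rad
φ₂ = arcsin(sin φ₁ cos δ + cos φ₁ sin δ cos θ)
   = arcsin(-0.65712·0.94675 + 0.75379·0.32196·-0.78478) = -54.34913°
λ₂ = λ₁ + atan2(sin θ sin δ cos φ₁, cos δ − sin φ₁ sin φ₂) = 100.48413°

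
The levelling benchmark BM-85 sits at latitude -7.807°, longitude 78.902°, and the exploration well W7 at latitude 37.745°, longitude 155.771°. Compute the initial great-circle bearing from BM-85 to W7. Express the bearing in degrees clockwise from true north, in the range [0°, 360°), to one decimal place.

Δλ = 76.8690°
y = sin Δλ · cos φ₂ = 0.770068
x = cos φ₁ sin φ₂ − sin φ₁ cos φ₂ cos Δλ = 0.630876
θ = atan2(y, x) = 50.6740° → 50.6740° (mod 360°)

50.7°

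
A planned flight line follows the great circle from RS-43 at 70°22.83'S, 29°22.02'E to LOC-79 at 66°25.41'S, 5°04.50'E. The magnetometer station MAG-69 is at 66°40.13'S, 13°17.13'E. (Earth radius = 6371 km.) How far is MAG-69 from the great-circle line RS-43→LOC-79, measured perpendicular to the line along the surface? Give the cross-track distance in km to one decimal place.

RS-43: φ = -70.38050°, λ = +29.36700°
LOC-79: φ = -66.42350°, λ = +5.07500°
MAG-69: φ = -66.66883°, λ = +13.28550°
δ₁₃ = central angle RS-43→MAG-69 = 0.120915 rad  (haversine)
θ₁₃ = bearing RS-43→MAG-69 = 294.561°,  θ₁₂ = bearing RS-43→LOC-79 = 282.225°
dₓₜ = R·arcsin(sin δ₁₃ · sin(θ₁₃ − θ₁₂)) = 6371·arcsin(0.12062·sin(12.336°)) = 164.201 km
|dₓₜ| = 164.201 km

164.2 km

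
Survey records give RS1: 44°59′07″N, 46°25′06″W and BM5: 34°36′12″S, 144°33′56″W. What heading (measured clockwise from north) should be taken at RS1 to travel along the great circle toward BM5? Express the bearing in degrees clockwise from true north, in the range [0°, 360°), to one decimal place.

248.6°

RS1: φ = +44.98528°, λ = -46.41833°
BM5: φ = -34.60333°, λ = -144.56556°
Δλ = -98.1472°
y = sin Δλ · cos φ₂ = -0.814796
x = cos φ₁ sin φ₂ − sin φ₁ cos φ₂ cos Δλ = -0.319202
θ = atan2(y, x) = -111.3931° → 248.6069° (mod 360°)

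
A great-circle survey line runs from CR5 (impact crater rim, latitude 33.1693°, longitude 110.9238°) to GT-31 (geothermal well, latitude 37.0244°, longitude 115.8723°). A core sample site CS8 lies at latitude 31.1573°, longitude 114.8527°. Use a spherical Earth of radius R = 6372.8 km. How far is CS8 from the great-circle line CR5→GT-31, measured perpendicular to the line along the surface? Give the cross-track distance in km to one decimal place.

δ₁₃ = central angle CR5→CS8 = 0.067836 rad  (haversine)
θ₁₃ = bearing CR5→CS8 = 120.114°,  θ₁₂ = bearing CR5→GT-31 = 45.003°
dₓₜ = R·arcsin(sin δ₁₃ · sin(θ₁₃ − θ₁₂)) = 6372.8·arcsin(0.06778·sin(75.111°)) = 417.767 km
|dₓₜ| = 417.767 km

417.8 km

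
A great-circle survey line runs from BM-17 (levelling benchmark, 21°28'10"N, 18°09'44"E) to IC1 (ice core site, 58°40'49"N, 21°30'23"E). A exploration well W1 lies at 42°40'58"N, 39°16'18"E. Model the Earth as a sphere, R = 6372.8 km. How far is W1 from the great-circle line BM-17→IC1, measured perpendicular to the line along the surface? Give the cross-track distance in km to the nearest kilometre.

BM-17: φ = +21.46944°, λ = +18.16222°
IC1: φ = +58.68028°, λ = +21.50639°
W1: φ = +42.68278°, λ = +39.27167°
δ₁₃ = central angle BM-17→W1 = 0.481434 rad  (haversine)
θ₁₃ = bearing BM-17→W1 = 34.873°,  θ₁₂ = bearing BM-17→IC1 = 2.869°
dₓₜ = R·arcsin(sin δ₁₃ · sin(θ₁₃ − θ₁₂)) = 6372.8·arcsin(0.46305·sin(32.004°)) = 1580.071 km
|dₓₜ| = 1580.071 km

1580 km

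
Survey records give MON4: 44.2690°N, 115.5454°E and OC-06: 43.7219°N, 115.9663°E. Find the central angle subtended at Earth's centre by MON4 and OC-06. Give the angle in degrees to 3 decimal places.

Δφ = -0.5471°,  Δλ = 0.4209°
a = sin²(Δφ/2) + cos φ₁ cos φ₂ sin²(Δλ/2) = 0.000030
c = 2·arcsin(√a) = 0.010914 rad = 0.6253°

0.625°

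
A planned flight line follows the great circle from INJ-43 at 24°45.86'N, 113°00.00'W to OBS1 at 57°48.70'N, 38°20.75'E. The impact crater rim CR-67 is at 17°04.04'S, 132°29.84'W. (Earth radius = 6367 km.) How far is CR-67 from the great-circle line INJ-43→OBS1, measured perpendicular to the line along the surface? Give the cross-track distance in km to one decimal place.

INJ-43: φ = +24.76433°, λ = -113.00000°
OBS1: φ = +57.81167°, λ = +38.34583°
CR-67: φ = -17.06733°, λ = -132.49733°
δ₁₃ = central angle INJ-43→CR-67 = 0.801916 rad  (haversine)
θ₁₃ = bearing INJ-43→CR-67 = 206.356°,  θ₁₂ = bearing INJ-43→OBS1 = 14.837°
dₓₜ = R·arcsin(sin δ₁₃ · sin(θ₁₃ − θ₁₂)) = 6367·arcsin(0.71869·sin(191.519°)) = -916.965 km
|dₓₜ| = 916.965 km

917.0 km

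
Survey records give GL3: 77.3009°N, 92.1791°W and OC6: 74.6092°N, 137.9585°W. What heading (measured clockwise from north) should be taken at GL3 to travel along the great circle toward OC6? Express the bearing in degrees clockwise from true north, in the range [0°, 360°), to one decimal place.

Δλ = -45.7794°
y = sin Δλ · cos φ₂ = -0.190202
x = cos φ₁ sin φ₂ − sin φ₁ cos φ₂ cos Δλ = 0.031378
θ = atan2(y, x) = -80.6321° → 279.3679° (mod 360°)

279.4°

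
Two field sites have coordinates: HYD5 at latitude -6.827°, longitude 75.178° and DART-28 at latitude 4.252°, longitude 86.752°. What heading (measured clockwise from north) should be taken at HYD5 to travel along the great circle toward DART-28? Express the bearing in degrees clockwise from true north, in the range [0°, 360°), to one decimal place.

Δλ = 11.5740°
y = sin Δλ · cos φ₂ = 0.200081
x = cos φ₁ sin φ₂ − sin φ₁ cos φ₂ cos Δλ = 0.189752
θ = atan2(y, x) = 46.5178° → 46.5178° (mod 360°)

46.5°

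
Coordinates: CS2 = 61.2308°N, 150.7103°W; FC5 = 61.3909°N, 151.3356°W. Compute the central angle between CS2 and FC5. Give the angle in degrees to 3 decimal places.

Δφ = 0.1601°,  Δλ = -0.6253°
a = sin²(Δφ/2) + cos φ₁ cos φ₂ sin²(Δλ/2) = 0.000009
c = 2·arcsin(√a) = 0.005938 rad = 0.3402°

0.340°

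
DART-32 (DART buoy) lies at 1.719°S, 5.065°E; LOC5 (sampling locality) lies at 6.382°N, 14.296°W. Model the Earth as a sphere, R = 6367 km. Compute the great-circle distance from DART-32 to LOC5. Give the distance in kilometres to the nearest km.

2329 km

Δφ = 8.1010°,  Δλ = -19.3610°
a = sin²(Δφ/2) + cos φ₁ cos φ₂ sin²(Δλ/2) = 0.033077
c = 2·arcsin(√a) = 0.365779 rad = 20.9576°
d = R·c = 6367 × 0.365779 = 2328.9 km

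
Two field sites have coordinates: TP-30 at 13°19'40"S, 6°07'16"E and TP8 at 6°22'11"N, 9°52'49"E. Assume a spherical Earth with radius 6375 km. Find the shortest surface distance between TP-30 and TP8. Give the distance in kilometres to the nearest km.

TP-30: φ = -13.32778°, λ = +6.12111°
TP8: φ = +6.36972°, λ = +9.88028°
Δφ = 19.6975°,  Δλ = 3.7592°
a = sin²(Δφ/2) + cos φ₁ cos φ₂ sin²(Δλ/2) = 0.030298
c = 2·arcsin(√a) = 0.349907 rad = 20.0482°
d = R·c = 6375 × 0.349907 = 2230.7 km

2231 km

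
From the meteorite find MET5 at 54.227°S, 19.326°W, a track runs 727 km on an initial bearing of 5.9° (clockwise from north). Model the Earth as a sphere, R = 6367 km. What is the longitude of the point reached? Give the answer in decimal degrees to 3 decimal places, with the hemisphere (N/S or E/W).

18.329°W

δ = d/R = 727/6367 = 0.114183 rad
φ₂ = arcsin(sin φ₁ cos δ + cos φ₁ sin δ cos θ)
   = arcsin(-0.81134·0.99349 + 0.58458·0.11393·0.99470) = -47.71486°
λ₂ = λ₁ + atan2(sin θ sin δ cos φ₁, cos δ − sin φ₁ sin φ₂) = -18.32862°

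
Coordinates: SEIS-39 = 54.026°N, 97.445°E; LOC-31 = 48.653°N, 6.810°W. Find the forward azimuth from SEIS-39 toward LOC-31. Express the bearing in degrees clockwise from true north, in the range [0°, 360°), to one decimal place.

311.8°

Δλ = -104.2550°
y = sin Δλ · cos φ₂ = -0.640277
x = cos φ₁ sin φ₂ − sin φ₁ cos φ₂ cos Δλ = 0.572633
θ = atan2(y, x) = -48.1921° → 311.8079° (mod 360°)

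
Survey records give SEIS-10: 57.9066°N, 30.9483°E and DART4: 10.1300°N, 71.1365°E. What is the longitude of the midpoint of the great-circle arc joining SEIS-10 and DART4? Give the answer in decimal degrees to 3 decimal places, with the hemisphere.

57.284°E

Bx = cos φ₂ cos Δλ = 0.752020,  By = cos φ₂ sin Δλ = 0.635241
φₘ = atan2(sin φ₁ + sin φ₂, √((cos φ₁ + Bx)² + By²)) = 35.54438°
λₘ = λ₁ + atan2(By, cos φ₁ + Bx) = 57.28360°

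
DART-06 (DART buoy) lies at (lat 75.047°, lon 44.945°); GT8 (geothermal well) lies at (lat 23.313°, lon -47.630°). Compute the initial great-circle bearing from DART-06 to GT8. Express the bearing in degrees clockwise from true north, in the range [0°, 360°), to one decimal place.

278.8°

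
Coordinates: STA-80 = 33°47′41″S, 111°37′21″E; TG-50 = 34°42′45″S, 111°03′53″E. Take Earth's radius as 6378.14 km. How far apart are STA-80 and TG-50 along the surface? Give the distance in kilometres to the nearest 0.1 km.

STA-80: φ = -33.79472°, λ = +111.62250°
TG-50: φ = -34.71250°, λ = +111.06472°
Δφ = -0.9178°,  Δλ = -0.5578°
a = sin²(Δφ/2) + cos φ₁ cos φ₂ sin²(Δλ/2) = 0.000080
c = 2·arcsin(√a) = 0.017926 rad = 1.0271°
d = R·c = 6378.14 × 0.017926 = 114.3 km

114.3 km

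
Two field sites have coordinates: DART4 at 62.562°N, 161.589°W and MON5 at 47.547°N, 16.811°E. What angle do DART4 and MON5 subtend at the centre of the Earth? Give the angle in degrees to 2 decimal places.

Δφ = -15.0150°,  Δλ = 178.4000°
a = sin²(Δφ/2) + cos φ₁ cos φ₂ sin²(Δλ/2) = 0.328036
c = 2·arcsin(√a) = 1.219699 rad = 69.8836°

69.88°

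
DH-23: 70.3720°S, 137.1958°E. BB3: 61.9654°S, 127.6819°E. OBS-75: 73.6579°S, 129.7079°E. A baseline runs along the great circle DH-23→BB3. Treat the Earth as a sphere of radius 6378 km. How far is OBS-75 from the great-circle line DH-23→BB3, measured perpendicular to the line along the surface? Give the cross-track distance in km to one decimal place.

389.0 km

δ₁₃ = central angle DH-23→OBS-75 = 0.070015 rad  (haversine)
θ₁₃ = bearing DH-23→OBS-75 = 211.610°,  θ₁₂ = bearing DH-23→BB3 = 330.993°
dₓₜ = R·arcsin(sin δ₁₃ · sin(θ₁₃ − θ₁₂)) = 6378·arcsin(0.06996·sin(-119.383°)) = -389.034 km
|dₓₜ| = 389.034 km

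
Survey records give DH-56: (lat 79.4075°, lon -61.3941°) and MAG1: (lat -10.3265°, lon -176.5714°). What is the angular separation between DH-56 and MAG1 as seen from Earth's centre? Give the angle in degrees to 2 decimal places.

Δφ = -89.7340°,  Δλ = -115.1773°
a = sin²(Δφ/2) + cos φ₁ cos φ₂ sin²(Δλ/2) = 0.626569
c = 2·arcsin(√a) = 1.826719 rad = 104.6633°

104.66°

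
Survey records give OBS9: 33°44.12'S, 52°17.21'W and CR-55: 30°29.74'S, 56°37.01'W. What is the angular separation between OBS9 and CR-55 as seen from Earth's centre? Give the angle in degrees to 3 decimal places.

4.892°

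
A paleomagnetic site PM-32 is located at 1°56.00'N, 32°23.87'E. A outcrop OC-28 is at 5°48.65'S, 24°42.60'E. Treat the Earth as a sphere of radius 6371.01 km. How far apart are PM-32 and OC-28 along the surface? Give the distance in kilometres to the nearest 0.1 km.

PM-32: φ = +1.93333°, λ = +32.39783°
OC-28: φ = -5.81083°, λ = +24.71000°
Δφ = -7.7442°,  Δλ = -7.6878°
a = sin²(Δφ/2) + cos φ₁ cos φ₂ sin²(Δλ/2) = 0.009029
c = 2·arcsin(√a) = 0.190326 rad = 10.9049°
d = R·c = 6371.01 × 0.190326 = 1212.6 km

1212.6 km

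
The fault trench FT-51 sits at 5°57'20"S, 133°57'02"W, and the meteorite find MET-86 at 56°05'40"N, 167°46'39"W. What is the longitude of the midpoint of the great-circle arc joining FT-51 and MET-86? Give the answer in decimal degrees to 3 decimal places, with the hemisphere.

FT-51: φ = -5.95556°, λ = -133.95056°
MET-86: φ = +56.09444°, λ = -167.77750°
Bx = cos φ₂ cos Δλ = 0.463398,  By = cos φ₂ sin Δλ = -0.310534
φₘ = atan2(sin φ₁ + sin φ₂, √((cos φ₁ + Bx)² + By²)) = 25.97318°
λₘ = λ₁ + atan2(By, cos φ₁ + Bx) = -145.97410°

145.974°W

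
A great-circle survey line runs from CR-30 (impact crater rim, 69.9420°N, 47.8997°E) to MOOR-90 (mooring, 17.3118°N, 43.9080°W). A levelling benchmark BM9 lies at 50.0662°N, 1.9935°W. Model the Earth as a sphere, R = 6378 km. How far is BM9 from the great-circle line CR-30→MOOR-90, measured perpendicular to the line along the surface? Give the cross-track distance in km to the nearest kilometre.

1224 km

δ₁₃ = central angle CR-30→BM9 = 0.531389 rad  (haversine)
θ₁₃ = bearing CR-30→BM9 = 255.666°,  θ₁₂ = bearing CR-30→MOOR-90 = 277.779°
dₓₜ = R·arcsin(sin δ₁₃ · sin(θ₁₃ − θ₁₂)) = 6378·arcsin(0.50673·sin(-22.113°)) = -1224.095 km
|dₓₜ| = 1224.095 km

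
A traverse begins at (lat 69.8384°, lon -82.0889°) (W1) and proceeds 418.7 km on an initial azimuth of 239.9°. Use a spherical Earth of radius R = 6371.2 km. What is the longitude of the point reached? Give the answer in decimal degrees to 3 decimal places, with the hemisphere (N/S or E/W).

90.708°W

δ = d/R = 418.7/6371.2 = 0.065718 rad
φ₂ = arcsin(sin φ₁ cos δ + cos φ₁ sin δ cos θ)
   = arcsin(0.93872·0.99784 + 0.34467·0.06567·-0.50151) = 67.72065°
λ₂ = λ₁ + atan2(sin θ sin δ cos φ₁, cos δ − sin φ₁ sin φ₂) = -90.70763°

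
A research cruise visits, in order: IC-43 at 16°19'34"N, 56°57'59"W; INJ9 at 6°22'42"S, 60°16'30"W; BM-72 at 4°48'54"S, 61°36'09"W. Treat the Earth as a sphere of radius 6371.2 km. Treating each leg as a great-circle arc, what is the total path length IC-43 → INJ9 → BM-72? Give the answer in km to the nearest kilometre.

IC-43: φ = +16.32611°, λ = -56.96639°
INJ9: φ = -6.37833°, λ = -60.27500°
BM-72: φ = -4.81500°, λ = -61.60250°
IC-43→INJ9: c = 0.400366 rad, d = 2550.81 km
INJ9→BM-72: c = 0.035723 rad, d = 227.60 km
Total = 2550.81 + 227.60 = 2778.41 km

2778 km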